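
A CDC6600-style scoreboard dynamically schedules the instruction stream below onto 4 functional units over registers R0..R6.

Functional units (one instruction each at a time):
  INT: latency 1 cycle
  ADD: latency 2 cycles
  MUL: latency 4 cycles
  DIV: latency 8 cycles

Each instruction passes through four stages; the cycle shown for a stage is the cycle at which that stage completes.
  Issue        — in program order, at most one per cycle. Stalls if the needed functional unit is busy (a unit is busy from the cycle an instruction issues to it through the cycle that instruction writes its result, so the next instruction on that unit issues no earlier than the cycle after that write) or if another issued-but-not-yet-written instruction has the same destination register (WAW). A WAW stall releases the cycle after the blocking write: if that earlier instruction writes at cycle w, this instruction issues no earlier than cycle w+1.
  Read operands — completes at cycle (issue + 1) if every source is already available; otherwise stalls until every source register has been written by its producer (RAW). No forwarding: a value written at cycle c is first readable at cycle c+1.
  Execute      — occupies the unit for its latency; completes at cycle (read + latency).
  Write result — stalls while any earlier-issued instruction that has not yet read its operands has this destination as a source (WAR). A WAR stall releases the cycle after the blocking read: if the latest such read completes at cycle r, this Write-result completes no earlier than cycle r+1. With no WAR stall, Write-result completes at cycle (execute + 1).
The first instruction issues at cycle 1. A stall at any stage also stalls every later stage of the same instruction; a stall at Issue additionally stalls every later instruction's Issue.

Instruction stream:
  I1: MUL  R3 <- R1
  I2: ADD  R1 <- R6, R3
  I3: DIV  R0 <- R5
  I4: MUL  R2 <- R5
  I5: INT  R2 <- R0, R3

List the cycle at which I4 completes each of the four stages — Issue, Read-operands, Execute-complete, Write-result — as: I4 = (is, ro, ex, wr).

I4 = (8, 9, 13, 14)

cycle 1: I1 issues→MUL
cycle 2: I1 reads | I2 issues→ADD
cycle 3: I3 issues→DIV
cycle 4: I3 reads
cycle 6: I1 exec-done
cycle 7: I1 writes R3
cycle 8: I2 reads | I4 issues→MUL
cycle 9: I4 reads
cycle 10: I2 exec-done
cycle 11: I2 writes R1
cycle 12: I3 exec-done
cycle 13: I3 writes R0 | I4 exec-done
cycle 14: I4 writes R2
cycle 15: I5 issues→INT
cycle 16: I5 reads
cycle 17: I5 exec-done
cycle 18: I5 writes R2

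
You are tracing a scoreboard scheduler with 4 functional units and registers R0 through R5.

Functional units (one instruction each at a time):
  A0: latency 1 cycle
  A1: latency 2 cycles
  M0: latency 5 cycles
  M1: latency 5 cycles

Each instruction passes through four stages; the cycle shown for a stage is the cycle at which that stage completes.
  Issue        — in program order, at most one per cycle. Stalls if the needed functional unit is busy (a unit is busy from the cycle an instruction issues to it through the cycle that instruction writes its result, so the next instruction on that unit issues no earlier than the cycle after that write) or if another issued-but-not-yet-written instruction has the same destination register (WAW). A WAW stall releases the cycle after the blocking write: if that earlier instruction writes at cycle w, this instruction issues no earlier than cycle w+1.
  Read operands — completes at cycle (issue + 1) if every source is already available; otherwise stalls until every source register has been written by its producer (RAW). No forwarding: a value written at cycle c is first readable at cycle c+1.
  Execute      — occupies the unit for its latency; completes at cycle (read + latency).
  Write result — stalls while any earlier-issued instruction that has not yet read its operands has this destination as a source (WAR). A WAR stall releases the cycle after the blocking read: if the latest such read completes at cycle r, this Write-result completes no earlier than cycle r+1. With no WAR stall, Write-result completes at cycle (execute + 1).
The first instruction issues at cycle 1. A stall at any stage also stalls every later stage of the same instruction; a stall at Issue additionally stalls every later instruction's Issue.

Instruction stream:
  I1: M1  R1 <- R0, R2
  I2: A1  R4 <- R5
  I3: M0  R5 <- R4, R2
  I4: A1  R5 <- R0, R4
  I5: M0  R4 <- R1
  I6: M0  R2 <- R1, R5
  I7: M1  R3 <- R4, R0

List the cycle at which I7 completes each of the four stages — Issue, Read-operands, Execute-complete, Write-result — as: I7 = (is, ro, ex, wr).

[1] I1 dispatched to M1
[2] I1 operands ready, I2 dispatched to A1
[3] I2 operands ready, I3 dispatched to M0
[5] I2 complete
[6] R4←I2
[7] I1 complete, I3 operands ready
[8] R1←I1
[12] I3 complete
[13] R5←I3
[14] I4 dispatched to A1
[15] I4 operands ready, I5 dispatched to M0
[16] I5 operands ready
[17] I4 complete
[18] R5←I4
[21] I5 complete
[22] R4←I5
[23] I6 dispatched to M0
[24] I6 operands ready, I7 dispatched to M1
[25] I7 operands ready
[29] I6 complete
[30] R2←I6, I7 complete
[31] R3←I7

I7 = (24, 25, 30, 31)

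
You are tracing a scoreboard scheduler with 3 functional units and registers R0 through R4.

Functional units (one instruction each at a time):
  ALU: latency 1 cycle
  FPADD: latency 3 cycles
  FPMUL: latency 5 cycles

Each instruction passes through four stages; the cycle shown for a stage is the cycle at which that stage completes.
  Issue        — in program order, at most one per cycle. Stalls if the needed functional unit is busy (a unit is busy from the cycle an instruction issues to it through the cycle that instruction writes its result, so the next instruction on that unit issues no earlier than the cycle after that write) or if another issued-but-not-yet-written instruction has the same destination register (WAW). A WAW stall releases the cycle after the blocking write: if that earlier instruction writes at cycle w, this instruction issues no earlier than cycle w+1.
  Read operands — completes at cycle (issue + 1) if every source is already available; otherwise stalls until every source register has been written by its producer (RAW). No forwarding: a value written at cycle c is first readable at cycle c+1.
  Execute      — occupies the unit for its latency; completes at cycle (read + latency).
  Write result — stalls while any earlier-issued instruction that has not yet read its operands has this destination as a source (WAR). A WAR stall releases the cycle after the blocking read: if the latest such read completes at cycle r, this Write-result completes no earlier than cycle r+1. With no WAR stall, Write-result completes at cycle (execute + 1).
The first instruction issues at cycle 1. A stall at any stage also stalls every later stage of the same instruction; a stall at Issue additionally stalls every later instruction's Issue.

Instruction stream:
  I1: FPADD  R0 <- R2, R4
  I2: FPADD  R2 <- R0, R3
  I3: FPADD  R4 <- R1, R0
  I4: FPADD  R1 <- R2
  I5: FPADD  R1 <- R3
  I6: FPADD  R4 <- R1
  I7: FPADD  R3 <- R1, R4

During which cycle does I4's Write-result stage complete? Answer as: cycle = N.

cycle = 24

cycle 1: I1 issues→FPADD
cycle 2: I1 reads
cycle 5: I1 exec-done
cycle 6: I1 writes R0
cycle 7: I2 issues→FPADD
cycle 8: I2 reads
cycle 11: I2 exec-done
cycle 12: I2 writes R2
cycle 13: I3 issues→FPADD
cycle 14: I3 reads
cycle 17: I3 exec-done
cycle 18: I3 writes R4
cycle 19: I4 issues→FPADD
cycle 20: I4 reads
cycle 23: I4 exec-done
cycle 24: I4 writes R1
cycle 25: I5 issues→FPADD
cycle 26: I5 reads
cycle 29: I5 exec-done
cycle 30: I5 writes R1
cycle 31: I6 issues→FPADD
cycle 32: I6 reads
cycle 35: I6 exec-done
cycle 36: I6 writes R4
cycle 37: I7 issues→FPADD
cycle 38: I7 reads
cycle 41: I7 exec-done
cycle 42: I7 writes R3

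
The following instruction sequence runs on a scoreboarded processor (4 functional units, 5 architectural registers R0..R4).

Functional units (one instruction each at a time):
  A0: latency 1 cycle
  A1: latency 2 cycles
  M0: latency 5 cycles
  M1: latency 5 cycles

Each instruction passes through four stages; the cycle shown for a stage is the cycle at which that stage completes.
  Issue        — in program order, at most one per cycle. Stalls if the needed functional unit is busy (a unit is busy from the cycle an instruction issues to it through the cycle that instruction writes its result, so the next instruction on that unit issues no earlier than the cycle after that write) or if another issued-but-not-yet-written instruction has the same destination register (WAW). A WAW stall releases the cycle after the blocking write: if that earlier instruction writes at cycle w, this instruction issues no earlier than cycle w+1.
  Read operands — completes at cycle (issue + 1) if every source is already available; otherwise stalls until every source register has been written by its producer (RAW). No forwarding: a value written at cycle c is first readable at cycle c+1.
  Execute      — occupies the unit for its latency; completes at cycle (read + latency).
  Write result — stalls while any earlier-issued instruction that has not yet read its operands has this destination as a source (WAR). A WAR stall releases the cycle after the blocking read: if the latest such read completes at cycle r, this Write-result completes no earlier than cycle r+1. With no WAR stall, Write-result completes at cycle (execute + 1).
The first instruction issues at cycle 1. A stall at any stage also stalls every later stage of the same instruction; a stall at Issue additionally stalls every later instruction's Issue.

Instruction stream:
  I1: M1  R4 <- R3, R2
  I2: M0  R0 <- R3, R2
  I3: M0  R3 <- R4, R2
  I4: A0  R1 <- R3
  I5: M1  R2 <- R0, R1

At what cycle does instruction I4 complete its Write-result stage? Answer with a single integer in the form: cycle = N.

I1: IS=1 RO=2 EX=7 WR=8
I2: IS=2 RO=3 EX=8 WR=9
I3: IS=10 RO=11 EX=16 WR=17  [struct: M0 busy until I2 writes@9]
I4: IS=11 RO=18 EX=19 WR=20  [RAW R3: wait I3 write@17]
I5: IS=12 RO=21 EX=26 WR=27  [RAW R1: wait I4 write@20]

cycle = 20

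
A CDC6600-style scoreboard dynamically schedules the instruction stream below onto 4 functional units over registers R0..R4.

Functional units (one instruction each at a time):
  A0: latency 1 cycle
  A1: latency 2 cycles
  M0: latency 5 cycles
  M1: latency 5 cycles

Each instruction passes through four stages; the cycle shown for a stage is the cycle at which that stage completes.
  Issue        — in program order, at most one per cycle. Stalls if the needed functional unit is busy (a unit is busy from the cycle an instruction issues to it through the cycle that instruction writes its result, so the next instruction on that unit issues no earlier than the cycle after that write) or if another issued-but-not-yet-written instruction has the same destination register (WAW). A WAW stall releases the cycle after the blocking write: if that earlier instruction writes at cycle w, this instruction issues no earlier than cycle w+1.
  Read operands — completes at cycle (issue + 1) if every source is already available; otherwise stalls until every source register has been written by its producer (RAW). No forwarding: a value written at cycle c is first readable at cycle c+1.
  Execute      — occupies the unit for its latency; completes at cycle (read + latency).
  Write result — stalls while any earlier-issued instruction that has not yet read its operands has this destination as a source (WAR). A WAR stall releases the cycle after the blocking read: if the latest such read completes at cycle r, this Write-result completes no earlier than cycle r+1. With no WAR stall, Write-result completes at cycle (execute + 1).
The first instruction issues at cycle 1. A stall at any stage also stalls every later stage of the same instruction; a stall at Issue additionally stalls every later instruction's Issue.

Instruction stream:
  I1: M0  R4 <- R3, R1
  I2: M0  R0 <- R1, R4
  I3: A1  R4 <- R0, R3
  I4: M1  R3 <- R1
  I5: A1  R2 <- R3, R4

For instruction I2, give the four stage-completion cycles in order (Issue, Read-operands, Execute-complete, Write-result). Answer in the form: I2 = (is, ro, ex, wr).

I2 = (9, 10, 15, 16)

[I1] 1/2/7/8
[I2] 9/10/15/16  (struct: M0 busy until I1 writes@8)
[I3] 10/17/19/20  (RAW R0: wait I2 write@16)
[I4] 11/12/17/18
[I5] 21/22/24/25  (struct: A1 busy until I3 writes@20)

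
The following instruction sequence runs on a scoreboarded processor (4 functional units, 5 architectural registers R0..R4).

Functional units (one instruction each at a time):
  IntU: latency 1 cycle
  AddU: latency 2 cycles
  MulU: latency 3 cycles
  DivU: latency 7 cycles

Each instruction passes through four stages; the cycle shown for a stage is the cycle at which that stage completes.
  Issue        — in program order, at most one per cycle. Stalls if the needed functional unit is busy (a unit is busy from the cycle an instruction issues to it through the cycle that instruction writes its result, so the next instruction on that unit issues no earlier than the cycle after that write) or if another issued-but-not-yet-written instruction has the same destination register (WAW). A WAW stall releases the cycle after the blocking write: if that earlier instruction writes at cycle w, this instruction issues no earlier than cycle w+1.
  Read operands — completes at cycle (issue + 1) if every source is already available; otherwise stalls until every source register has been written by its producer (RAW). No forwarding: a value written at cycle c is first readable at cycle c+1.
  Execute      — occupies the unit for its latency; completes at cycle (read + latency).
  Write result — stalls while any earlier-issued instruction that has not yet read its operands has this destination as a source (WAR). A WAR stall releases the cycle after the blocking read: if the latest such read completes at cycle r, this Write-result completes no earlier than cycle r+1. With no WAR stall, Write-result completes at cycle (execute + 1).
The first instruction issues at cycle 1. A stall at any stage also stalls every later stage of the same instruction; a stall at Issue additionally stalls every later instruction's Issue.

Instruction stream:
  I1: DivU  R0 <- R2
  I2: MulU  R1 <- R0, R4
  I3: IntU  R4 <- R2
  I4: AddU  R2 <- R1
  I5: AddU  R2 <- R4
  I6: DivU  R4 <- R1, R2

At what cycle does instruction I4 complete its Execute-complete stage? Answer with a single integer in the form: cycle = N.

  I1 | 1 | 2 | 9 | 10
  I2 | 2 | 11 | 14 | 15   RAW R0: wait I1 write@10
  I3 | 3 | 4 | 5 | 12   WAR R4: wait I2 read@11
  I4 | 4 | 16 | 18 | 19   RAW R1: wait I2 write@15
  I5 | 20 | 21 | 23 | 24   struct: AddU busy until I4 writes@19
  I6 | 21 | 25 | 32 | 33   RAW R2: wait I5 write@24

cycle = 18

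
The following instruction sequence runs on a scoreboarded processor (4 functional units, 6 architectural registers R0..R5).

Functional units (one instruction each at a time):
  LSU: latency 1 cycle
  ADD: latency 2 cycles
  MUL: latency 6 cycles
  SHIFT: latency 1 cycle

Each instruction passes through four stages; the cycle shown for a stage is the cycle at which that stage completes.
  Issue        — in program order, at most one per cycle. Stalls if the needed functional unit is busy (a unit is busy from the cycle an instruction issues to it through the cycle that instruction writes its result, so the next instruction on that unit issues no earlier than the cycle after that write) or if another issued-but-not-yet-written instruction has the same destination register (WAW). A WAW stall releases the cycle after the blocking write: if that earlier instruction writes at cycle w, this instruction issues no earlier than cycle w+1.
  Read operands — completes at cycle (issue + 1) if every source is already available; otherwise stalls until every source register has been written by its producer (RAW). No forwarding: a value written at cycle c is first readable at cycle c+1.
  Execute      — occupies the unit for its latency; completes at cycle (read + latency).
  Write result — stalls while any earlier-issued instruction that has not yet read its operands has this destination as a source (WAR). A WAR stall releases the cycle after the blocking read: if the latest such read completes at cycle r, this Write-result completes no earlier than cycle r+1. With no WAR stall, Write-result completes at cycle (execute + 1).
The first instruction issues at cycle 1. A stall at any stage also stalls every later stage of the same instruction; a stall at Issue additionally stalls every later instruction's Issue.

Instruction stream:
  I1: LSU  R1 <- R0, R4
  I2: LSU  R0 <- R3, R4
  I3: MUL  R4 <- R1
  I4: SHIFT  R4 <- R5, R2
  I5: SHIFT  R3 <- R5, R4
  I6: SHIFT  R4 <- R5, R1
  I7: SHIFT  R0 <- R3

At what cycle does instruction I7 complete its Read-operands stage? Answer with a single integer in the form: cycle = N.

cycle = 28

[I1] 1/2/3/4
[I2] 5/6/7/8  (struct: LSU busy until I1 writes@4)
[I3] 6/7/13/14
[I4] 15/16/17/18  (WAW R4: wait I3 write@14)
[I5] 19/20/21/22  (struct: SHIFT busy until I4 writes@18)
[I6] 23/24/25/26  (struct: SHIFT busy until I5 writes@22)
[I7] 27/28/29/30  (struct: SHIFT busy until I6 writes@26)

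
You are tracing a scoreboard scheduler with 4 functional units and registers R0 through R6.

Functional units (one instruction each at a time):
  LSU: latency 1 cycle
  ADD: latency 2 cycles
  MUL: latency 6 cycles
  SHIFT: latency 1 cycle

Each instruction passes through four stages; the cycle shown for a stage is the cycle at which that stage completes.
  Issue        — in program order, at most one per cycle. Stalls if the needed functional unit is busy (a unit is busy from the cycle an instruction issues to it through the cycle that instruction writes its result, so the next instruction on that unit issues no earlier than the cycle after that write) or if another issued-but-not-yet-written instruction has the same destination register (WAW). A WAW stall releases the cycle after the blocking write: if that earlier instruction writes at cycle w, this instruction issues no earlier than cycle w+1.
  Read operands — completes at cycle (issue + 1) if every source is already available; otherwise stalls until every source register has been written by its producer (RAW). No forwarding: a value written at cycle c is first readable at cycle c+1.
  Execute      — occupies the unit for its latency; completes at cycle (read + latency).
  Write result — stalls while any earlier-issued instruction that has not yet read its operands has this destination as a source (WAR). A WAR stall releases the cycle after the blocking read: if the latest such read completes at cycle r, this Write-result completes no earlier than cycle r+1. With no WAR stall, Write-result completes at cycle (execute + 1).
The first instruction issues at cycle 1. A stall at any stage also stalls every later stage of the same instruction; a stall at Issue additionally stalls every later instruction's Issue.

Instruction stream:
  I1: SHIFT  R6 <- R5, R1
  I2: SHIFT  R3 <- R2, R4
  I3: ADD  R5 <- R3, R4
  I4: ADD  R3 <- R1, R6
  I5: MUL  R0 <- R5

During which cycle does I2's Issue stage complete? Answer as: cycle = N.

[1] I1 issues→SHIFT
[2] I1 reads
[3] I1 exec-done
[4] I1 writes R6
[5] I2 issues→SHIFT
[6] I2 reads; I3 issues→ADD
[7] I2 exec-done
[8] I2 writes R3
[9] I3 reads
[11] I3 exec-done
[12] I3 writes R5
[13] I4 issues→ADD
[14] I4 reads; I5 issues→MUL
[15] I5 reads
[16] I4 exec-done
[17] I4 writes R3
[21] I5 exec-done
[22] I5 writes R0

cycle = 5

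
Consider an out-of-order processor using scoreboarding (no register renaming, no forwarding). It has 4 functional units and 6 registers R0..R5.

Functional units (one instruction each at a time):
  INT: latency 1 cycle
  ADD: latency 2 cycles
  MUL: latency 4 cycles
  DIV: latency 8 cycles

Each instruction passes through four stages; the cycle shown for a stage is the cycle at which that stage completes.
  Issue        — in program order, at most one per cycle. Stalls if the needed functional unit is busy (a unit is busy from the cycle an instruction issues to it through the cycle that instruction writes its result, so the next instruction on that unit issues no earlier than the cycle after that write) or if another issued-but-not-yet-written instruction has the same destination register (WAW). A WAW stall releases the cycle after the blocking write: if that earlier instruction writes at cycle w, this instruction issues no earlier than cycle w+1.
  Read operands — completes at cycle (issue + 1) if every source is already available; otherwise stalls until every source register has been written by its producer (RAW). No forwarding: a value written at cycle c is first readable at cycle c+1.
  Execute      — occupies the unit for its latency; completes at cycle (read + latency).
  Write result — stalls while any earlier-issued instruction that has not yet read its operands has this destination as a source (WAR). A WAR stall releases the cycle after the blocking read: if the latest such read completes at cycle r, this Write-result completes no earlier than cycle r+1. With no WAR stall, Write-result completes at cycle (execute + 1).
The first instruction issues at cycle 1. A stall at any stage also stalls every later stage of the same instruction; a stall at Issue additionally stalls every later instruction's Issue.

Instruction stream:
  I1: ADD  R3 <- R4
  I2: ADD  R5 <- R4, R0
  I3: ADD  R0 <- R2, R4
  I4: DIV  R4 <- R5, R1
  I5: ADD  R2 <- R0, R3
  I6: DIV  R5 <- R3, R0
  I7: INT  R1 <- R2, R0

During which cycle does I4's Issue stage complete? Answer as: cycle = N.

[1] I1 issues→ADD
[2] I1 reads
[4] I1 exec-done
[5] I1 writes R3
[6] I2 issues→ADD
[7] I2 reads
[9] I2 exec-done
[10] I2 writes R5
[11] I3 issues→ADD
[12] I3 reads | I4 issues→DIV
[13] I4 reads
[14] I3 exec-done
[15] I3 writes R0
[16] I5 issues→ADD
[17] I5 reads
[19] I5 exec-done
[20] I5 writes R2
[21] I4 exec-done
[22] I4 writes R4
[23] I6 issues→DIV
[24] I6 reads | I7 issues→INT
[25] I7 reads
[26] I7 exec-done
[27] I7 writes R1
[32] I6 exec-done
[33] I6 writes R5

cycle = 12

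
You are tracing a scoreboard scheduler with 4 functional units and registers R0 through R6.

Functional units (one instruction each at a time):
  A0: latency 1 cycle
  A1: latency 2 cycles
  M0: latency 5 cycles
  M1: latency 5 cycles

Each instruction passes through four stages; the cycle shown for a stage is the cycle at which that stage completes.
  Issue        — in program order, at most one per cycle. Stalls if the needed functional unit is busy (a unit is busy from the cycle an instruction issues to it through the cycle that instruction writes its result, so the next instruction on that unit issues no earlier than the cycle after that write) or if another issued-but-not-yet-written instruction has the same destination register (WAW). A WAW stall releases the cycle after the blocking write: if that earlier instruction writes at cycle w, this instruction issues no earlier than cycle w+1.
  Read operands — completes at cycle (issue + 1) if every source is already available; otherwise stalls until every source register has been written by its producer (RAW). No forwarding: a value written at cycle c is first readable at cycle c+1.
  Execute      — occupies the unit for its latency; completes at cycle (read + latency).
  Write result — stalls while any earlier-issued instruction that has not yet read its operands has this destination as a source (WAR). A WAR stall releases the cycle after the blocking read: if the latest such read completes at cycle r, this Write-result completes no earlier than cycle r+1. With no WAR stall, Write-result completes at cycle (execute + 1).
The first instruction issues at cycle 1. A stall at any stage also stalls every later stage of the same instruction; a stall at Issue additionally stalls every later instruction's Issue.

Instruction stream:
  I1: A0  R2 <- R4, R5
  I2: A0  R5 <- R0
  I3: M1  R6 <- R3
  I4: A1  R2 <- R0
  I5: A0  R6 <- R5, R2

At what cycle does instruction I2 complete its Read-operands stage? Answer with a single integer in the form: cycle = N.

1) issue 1, read 2, done 3, write 4
2) issue 5, read 6, done 7, write 8  <struct: A0 busy until I1 writes@4>
3) issue 6, read 7, done 12, write 13
4) issue 7, read 8, done 10, write 11
5) issue 14, read 15, done 16, write 17  <WAW R6: wait I3 write@13>

cycle = 6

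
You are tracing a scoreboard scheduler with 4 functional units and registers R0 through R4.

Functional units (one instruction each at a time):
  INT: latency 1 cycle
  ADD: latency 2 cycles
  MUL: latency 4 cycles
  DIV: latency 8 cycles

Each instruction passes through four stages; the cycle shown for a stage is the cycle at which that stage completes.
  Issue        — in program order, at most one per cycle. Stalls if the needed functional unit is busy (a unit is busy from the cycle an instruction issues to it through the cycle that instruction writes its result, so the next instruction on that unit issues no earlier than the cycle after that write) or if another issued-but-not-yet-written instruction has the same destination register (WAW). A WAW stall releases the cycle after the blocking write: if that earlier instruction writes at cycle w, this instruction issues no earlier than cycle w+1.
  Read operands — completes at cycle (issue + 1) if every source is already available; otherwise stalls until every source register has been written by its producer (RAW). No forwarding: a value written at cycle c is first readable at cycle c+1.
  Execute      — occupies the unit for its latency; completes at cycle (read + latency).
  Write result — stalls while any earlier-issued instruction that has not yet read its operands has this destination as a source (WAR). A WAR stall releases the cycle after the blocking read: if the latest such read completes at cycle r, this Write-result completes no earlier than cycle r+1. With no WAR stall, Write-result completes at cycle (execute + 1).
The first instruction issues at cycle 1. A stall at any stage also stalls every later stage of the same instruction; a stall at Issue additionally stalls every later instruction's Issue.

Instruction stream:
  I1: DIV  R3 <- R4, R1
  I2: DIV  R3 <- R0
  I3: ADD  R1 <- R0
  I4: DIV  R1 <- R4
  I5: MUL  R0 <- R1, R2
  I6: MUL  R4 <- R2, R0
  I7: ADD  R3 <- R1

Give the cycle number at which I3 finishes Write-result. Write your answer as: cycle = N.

cycle = 17

I1: IS=1 RO=2 EX=10 WR=11
I2: IS=12 RO=13 EX=21 WR=22  [struct: DIV busy until I1 writes@11]
I3: IS=13 RO=14 EX=16 WR=17
I4: IS=23 RO=24 EX=32 WR=33  [struct: DIV busy until I2 writes@22]
I5: IS=24 RO=34 EX=38 WR=39  [RAW R1: wait I4 write@33]
I6: IS=40 RO=41 EX=45 WR=46  [struct: MUL busy until I5 writes@39]
I7: IS=41 RO=42 EX=44 WR=45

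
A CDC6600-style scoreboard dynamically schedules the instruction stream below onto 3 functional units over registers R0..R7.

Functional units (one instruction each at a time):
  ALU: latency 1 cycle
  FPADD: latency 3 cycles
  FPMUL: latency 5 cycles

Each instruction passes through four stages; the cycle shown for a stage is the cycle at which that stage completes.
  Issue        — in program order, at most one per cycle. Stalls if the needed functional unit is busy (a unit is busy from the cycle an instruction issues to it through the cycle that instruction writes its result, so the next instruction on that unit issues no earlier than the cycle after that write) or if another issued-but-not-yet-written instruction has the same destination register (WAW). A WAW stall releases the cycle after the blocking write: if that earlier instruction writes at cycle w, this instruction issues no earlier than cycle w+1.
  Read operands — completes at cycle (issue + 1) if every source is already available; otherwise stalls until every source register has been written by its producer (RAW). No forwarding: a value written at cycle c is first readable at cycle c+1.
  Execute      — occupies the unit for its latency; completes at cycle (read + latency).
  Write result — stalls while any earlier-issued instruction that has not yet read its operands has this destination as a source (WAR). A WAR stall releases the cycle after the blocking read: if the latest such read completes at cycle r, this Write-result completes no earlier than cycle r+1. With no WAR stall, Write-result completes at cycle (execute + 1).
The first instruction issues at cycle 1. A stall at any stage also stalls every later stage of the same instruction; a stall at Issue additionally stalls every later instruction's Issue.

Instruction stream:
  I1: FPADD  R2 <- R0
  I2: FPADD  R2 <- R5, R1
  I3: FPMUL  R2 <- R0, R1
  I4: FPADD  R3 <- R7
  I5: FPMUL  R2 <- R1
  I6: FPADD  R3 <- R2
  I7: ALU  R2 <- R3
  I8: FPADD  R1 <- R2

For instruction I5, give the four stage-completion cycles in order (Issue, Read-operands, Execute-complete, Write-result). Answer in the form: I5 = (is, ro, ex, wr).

I5 = (21, 22, 27, 28)

[1] issue I1 (FPADD)
[2] I1 read-ops
[5] I1 finished on FPADD
[6] I1→R2
[7] issue I2 (FPADD)
[8] I2 read-ops
[11] I2 finished on FPADD
[12] I2→R2
[13] issue I3 (FPMUL)
[14] I3 read-ops | issue I4 (FPADD)
[15] I4 read-ops
[18] I4 finished on FPADD
[19] I3 finished on FPMUL | I4→R3
[20] I3→R2
[21] issue I5 (FPMUL)
[22] I5 read-ops | issue I6 (FPADD)
[27] I5 finished on FPMUL
[28] I5→R2
[29] I6 read-ops | issue I7 (ALU)
[32] I6 finished on FPADD
[33] I6→R3
[34] I7 read-ops | issue I8 (FPADD)
[35] I7 finished on ALU
[36] I7→R2
[37] I8 read-ops
[40] I8 finished on FPADD
[41] I8→R1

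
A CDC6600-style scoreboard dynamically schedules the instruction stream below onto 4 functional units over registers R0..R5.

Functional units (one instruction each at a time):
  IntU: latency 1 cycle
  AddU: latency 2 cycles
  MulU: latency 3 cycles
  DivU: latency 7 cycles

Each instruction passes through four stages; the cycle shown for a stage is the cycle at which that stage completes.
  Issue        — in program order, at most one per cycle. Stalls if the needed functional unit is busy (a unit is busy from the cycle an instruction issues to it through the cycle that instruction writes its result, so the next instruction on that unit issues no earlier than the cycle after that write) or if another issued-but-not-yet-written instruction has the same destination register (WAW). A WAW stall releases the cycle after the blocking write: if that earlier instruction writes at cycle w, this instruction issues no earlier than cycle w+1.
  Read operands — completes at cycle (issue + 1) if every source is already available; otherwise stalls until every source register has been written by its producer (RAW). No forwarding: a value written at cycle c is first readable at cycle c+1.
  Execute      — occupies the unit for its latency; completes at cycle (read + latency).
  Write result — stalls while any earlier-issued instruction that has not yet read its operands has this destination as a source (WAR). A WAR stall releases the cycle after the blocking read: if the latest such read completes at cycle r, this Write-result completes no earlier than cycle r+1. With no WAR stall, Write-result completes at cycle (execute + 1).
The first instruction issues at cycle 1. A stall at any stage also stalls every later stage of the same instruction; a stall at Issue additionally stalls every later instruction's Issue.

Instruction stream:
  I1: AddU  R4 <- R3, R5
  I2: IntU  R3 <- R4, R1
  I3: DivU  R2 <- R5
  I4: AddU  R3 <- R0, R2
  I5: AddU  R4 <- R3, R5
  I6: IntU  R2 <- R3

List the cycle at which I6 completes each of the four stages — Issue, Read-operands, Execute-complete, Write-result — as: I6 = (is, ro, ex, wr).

I6 = (18, 19, 20, 21)

cycle 1: I1 issues→AddU
cycle 2: I1 reads · I2 issues→IntU
cycle 3: I3 issues→DivU
cycle 4: I1 exec-done · I3 reads
cycle 5: I1 writes R4
cycle 6: I2 reads
cycle 7: I2 exec-done
cycle 8: I2 writes R3
cycle 9: I4 issues→AddU
cycle 11: I3 exec-done
cycle 12: I3 writes R2
cycle 13: I4 reads
cycle 15: I4 exec-done
cycle 16: I4 writes R3
cycle 17: I5 issues→AddU
cycle 18: I5 reads · I6 issues→IntU
cycle 19: I6 reads
cycle 20: I5 exec-done · I6 exec-done
cycle 21: I5 writes R4 · I6 writes R2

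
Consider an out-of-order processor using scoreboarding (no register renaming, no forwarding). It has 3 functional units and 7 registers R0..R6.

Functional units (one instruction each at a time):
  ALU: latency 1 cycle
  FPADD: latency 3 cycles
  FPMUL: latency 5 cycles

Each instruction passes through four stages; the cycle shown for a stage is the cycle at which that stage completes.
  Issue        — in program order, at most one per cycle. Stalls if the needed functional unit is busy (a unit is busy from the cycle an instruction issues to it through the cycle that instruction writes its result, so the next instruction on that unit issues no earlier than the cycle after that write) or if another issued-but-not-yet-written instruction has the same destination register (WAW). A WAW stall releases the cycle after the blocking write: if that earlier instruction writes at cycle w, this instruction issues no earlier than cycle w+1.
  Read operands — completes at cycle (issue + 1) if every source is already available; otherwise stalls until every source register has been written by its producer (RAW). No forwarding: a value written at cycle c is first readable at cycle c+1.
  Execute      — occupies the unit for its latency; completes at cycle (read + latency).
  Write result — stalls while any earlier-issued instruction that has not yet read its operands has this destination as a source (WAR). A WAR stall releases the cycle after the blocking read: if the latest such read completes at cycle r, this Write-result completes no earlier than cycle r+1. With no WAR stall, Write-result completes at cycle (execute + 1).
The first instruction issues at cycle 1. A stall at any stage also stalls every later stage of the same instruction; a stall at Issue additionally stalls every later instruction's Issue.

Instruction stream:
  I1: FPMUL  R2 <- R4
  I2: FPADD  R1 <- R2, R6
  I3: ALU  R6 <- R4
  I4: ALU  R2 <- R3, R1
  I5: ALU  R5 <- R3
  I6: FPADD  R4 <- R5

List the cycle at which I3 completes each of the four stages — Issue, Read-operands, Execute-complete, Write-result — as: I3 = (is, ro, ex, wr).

1) issue 1, read 2, done 7, write 8
2) issue 2, read 9, done 12, write 13  <RAW R2: wait I1 write@8>
3) issue 3, read 4, done 5, write 10  <WAR R6: wait I2 read@9>
4) issue 11, read 14, done 15, write 16  <struct: ALU busy until I3 writes@10 / RAW R1: wait I2 write@13>
5) issue 17, read 18, done 19, write 20  <struct: ALU busy until I4 writes@16>
6) issue 18, read 21, done 24, write 25  <RAW R5: wait I5 write@20>

I3 = (3, 4, 5, 10)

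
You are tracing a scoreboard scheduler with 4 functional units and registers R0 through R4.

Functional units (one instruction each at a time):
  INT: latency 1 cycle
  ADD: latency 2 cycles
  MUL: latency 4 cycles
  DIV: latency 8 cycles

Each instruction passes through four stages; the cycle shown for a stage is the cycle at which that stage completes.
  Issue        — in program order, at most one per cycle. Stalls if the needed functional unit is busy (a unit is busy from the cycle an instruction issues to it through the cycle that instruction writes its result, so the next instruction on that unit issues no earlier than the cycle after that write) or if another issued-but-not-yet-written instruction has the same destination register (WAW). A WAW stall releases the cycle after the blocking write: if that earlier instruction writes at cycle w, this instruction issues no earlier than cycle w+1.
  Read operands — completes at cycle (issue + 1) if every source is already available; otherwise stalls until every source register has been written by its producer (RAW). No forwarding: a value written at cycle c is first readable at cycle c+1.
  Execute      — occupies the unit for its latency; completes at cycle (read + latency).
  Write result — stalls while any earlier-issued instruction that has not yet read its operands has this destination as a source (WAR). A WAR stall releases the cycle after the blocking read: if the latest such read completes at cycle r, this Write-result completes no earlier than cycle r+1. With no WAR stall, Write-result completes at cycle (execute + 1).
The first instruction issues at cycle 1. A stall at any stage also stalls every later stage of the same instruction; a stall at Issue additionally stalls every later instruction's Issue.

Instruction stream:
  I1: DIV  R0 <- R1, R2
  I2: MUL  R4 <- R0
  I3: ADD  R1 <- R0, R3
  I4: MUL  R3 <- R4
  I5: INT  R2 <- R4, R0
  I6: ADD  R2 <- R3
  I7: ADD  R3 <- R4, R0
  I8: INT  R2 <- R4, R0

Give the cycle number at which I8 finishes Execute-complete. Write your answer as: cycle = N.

[I1] 1/2/10/11
[I2] 2/12/16/17  (RAW R0: wait I1 write@11)
[I3] 3/12/14/15  (RAW R0: wait I1 write@11)
[I4] 18/19/23/24  (struct: MUL busy until I2 writes@17)
[I5] 19/20/21/22
[I6] 23/25/27/28  (WAW R2: wait I5 write@22; RAW R3: wait I4 write@24)
[I7] 29/30/32/33  (struct: ADD busy until I6 writes@28)
[I8] 30/31/32/33

cycle = 32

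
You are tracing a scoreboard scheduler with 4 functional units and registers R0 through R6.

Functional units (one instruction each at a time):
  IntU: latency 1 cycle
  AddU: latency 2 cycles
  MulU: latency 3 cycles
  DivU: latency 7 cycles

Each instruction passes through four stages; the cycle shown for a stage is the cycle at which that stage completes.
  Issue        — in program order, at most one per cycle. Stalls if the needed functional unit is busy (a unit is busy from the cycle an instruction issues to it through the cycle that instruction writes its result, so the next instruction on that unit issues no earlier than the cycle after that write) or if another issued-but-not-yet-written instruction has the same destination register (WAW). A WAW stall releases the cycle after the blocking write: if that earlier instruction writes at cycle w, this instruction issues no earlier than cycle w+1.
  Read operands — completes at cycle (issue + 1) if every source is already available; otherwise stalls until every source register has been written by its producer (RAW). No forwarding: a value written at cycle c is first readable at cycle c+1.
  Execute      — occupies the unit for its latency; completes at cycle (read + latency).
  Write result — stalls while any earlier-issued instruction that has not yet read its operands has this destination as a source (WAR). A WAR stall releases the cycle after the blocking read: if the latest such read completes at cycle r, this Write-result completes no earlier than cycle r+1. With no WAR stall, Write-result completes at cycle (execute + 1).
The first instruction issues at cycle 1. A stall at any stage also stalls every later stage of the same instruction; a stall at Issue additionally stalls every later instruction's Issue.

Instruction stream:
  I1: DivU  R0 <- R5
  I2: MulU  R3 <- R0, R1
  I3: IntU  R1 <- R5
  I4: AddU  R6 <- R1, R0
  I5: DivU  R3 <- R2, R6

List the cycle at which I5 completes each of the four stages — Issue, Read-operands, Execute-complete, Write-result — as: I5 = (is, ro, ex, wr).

I5 = (16, 17, 24, 25)

I1: IS=1 RO=2 EX=9 WR=10
I2: IS=2 RO=11 EX=14 WR=15  [RAW R0: wait I1 write@10]
I3: IS=3 RO=4 EX=5 WR=12  [WAR R1: wait I2 read@11]
I4: IS=4 RO=13 EX=15 WR=16  [RAW R1: wait I3 write@12]
I5: IS=16 RO=17 EX=24 WR=25  [WAW R3: wait I2 write@15]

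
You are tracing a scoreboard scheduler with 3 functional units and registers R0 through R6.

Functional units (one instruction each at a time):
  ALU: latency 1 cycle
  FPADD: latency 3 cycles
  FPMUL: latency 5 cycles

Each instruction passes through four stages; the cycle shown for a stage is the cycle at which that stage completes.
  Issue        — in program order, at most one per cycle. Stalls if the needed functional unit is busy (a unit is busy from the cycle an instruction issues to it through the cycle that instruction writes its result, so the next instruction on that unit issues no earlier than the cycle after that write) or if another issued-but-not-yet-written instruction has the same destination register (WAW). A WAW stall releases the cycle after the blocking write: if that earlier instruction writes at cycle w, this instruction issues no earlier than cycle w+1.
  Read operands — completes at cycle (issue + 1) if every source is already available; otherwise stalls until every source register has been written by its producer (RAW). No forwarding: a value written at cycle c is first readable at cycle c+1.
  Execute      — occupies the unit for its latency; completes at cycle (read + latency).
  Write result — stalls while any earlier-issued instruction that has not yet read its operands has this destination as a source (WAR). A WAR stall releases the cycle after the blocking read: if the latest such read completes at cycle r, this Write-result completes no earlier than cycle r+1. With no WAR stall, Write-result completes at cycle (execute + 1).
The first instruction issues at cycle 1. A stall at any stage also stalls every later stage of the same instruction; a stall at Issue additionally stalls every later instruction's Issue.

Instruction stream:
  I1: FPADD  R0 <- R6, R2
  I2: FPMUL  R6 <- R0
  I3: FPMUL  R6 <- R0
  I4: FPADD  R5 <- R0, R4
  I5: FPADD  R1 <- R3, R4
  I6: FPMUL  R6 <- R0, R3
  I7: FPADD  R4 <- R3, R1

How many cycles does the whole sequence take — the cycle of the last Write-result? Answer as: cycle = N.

I1  is:1  ro:2  ex:5  wr:6
I2  is:2  ro:7  ex:12  wr:13  — RAW R0: wait I1 write@6
I3  is:14  ro:15  ex:20  wr:21  — struct: FPMUL busy until I2 writes@13
I4  is:15  ro:16  ex:19  wr:20
I5  is:21  ro:22  ex:25  wr:26  — struct: FPADD busy until I4 writes@20
I6  is:22  ro:23  ex:28  wr:29
I7  is:27  ro:28  ex:31  wr:32  — struct: FPADD busy until I5 writes@26

cycle = 32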